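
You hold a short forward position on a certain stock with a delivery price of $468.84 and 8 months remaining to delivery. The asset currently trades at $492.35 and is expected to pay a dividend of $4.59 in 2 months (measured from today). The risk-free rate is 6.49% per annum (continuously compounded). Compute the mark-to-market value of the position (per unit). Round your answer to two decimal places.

-$38.82

PV(remaining dividends) I = 4.59·e^(−0.0649·2/12) = 4.5406
Current forward F = (S − I)·e^(rT) = (492.35 − 4.5406)·e^(0.0649·8/12) = 487.8094 × 1.044216 = 509.3784
Value (long) = (F − K)·e^(−rT) = (509.3784 − 468.84) × 0.957656 = 38.8218
Short position value = −(long value) = -$38.82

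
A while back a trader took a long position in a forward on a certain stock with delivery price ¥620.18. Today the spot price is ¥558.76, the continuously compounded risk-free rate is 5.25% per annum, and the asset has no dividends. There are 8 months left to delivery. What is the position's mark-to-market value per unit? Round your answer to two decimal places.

-¥40.09

Current fair forward for the remaining 8 months: F = S·e^(r·T), r = 0.0525
F = 558.76 · e^(0.0525 × 8/12) = 558.76 × 1.035620 = 578.6630
Value of long forward = (F − K)·e^(−rT) = (578.6630 − 620.18) · e^(−0.0525·8/12)
= -41.5170 × 0.965605 = -40.09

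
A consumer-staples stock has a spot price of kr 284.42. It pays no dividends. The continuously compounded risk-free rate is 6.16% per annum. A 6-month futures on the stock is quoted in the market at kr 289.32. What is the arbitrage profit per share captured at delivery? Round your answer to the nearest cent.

Fair futures: F* = S·e^(carry·T), with carry = r = 0.0616
F* = 284.42 · e^(0.0616 × 6/12) = 284.42 · e^0.030800 = 284.42 × 1.031279 = kr 293.3164
Market kr 289.32 < fair kr 293.3164: forward underpriced → reverse cash-and-carry (short spot, go long the forward).
At maturity, profit = |F_mkt − F*| = |289.32 − 293.3164| = kr 4.00 per share

kr 4.00 per share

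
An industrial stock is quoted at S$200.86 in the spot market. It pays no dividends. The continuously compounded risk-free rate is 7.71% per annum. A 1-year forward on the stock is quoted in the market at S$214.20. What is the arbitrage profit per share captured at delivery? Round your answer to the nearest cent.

S$2.76 per share

Fair forward: F* = S·e^(carry·T), with carry = r = 0.0771
F* = 200.86 · e^(0.0771 × 1) = 200.86 · e^0.077100 = 200.86 × 1.080150 = S$216.9589
Market S$214.20 < fair S$216.9589: forward underpriced → reverse cash-and-carry (short spot, go long the forward).
At maturity, profit = |F_mkt − F*| = |214.20 − 216.9589| = S$2.76 per share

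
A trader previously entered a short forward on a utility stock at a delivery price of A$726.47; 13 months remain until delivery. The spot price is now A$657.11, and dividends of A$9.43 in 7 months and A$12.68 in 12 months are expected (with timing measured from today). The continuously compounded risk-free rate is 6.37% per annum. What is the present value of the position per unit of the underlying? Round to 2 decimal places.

A$41.90

PV(remaining dividends) I = 9.43·e^(−0.0637·7/12) + 12.68·e^(−0.0637·12/12) = 20.9835
Current forward F = (S − I)·e^(rT) = (657.11 − 20.9835)·e^(0.0637·13/12) = 636.1265 × 1.071445 = 681.5746
Value (long) = (F − K)·e^(−rT) = (681.5746 − 726.47) × 0.933319 = -41.9017
Short position value = −(long value) = A$41.90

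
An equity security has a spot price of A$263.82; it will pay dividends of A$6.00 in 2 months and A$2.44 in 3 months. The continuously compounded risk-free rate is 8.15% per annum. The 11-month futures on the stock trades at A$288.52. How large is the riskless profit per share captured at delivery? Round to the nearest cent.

A$13.19 per share

PV(dividends) I = 6.00·e^(−0.0815·2/12) + 2.44·e^(−0.0815·3/12) = 8.3098
Fair futures F* = (S − I)·e^(rT) = (263.82 − 8.3098)·e^0.074708 = 255.5102 × 1.077569 = 275.3299
Market A$288.52 > fair 275.3299: forward overpriced → cash-and-carry (borrow at r, buy the stock and collect the dividends, short the forward).
Profit at T = |F_mkt − F*| = |288.52 − 275.3299| = A$13.19 per share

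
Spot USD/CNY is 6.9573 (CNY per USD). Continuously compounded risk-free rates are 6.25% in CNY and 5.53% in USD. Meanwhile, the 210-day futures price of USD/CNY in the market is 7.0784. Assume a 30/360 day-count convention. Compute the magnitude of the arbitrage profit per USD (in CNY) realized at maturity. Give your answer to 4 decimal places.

0.0918 per USD (in CNY)

Fair futures: F* = S·e^(carry·T), with carry = (r_CNY − r_USD) = 0.0625 − 0.0553 = 0.0072
F* = 6.9573 · e^(0.0072 × 210/360) = 6.9573 · e^0.004200 = 6.9573 × 1.004209 = 6.9866
Market 7.0784 > fair 6.9866: forward overpriced → cash-and-carry (buy spot, short the forward).
At maturity, profit = |F_mkt − F*| = |7.0784 − 6.9866| = 0.0918 per USD (in CNY)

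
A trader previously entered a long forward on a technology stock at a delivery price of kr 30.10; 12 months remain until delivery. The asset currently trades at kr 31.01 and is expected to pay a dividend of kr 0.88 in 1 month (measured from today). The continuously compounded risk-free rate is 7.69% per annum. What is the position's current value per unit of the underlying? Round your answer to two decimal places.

PV(remaining dividends) I = 0.88·e^(−0.0769·1/12) = 0.8744
Current forward F = (S − I)·e^(rT) = (31.01 − 0.8744)·e^(0.0769·12/12) = 30.1356 × 1.079934 = 32.5445
Value (long) = (F − K)·e^(−rT) = (32.5445 − 30.10) × 0.925982 = 2.2636
Value = kr 2.26

kr 2.26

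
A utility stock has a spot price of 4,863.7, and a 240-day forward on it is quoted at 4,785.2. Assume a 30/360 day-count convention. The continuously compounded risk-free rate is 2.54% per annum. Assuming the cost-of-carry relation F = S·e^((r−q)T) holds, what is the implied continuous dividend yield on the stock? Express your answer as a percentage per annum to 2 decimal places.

4.98%

From F = S·e^((r−q)T): (r − q) = ln(F/S)/T
ln(4785.2/4863.7) = ln(0.983860) = -0.016272
(r − q) = -0.016272 / (240/360) = -0.024408
q = r − ln(F/S)/T = 0.0254 + 0.024408 = 0.049808
q = 4.98%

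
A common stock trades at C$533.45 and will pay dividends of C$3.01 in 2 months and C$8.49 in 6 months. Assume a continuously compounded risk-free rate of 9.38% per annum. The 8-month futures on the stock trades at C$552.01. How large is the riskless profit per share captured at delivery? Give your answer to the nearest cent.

PV(dividends) I = 3.01·e^(−0.0938·2/12) + 8.49·e^(−0.0938·6/12) = 11.0643
Fair futures F* = (S − I)·e^(rT) = (533.45 − 11.0643)·e^0.062533 = 522.3857 × 1.064530 = 556.0952
Market C$552.01 < fair 556.0952: forward underpriced → reverse cash-and-carry (short the stock, invest proceeds at r, pay the dividends, go long the forward).
Profit at T = |F_mkt − F*| = |552.01 − 556.0952| = C$4.09 per share

C$4.09 per share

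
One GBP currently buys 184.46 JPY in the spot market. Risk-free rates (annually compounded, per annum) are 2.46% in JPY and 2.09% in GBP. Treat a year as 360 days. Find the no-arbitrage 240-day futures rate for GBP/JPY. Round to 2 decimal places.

By covered interest parity, F = S · (1+r_JPY)^T / (1+r_GBP)^T
= 184.46 × 1.016333 / 1.013885 = 184.46 × 1.002414
F = 184.91 JPY per GBP

184.91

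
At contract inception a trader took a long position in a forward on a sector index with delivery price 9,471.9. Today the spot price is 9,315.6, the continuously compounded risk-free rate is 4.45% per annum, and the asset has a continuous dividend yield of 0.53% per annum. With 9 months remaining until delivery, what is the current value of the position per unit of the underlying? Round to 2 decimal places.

117.65

Current fair forward for the remaining 9 months: F = S·e^((r − q)·T), (r − q) = 0.0445 − 0.0053 = 0.0392
F = 9315.6 · e^(0.0392 × 9/12) = 9315.6 × 1.02983645 = 9593.5444
Value of long forward = (F − K)·e^(−rT) = (9593.5444 − 9471.9) · e^(−0.0445·9/12)
= 121.6444 × 0.96717580 = 117.65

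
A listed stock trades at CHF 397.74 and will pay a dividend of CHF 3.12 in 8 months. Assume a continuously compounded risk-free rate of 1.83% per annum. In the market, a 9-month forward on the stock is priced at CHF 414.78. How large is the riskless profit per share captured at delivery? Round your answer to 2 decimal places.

CHF 14.67 per share

PV(dividends) I = 3.12·e^(−0.0183·8/12) = 3.0822
Fair forward F* = (S − I)·e^(rT) = (397.74 − 3.0822)·e^0.013725 = 394.6578 × 1.013820 = 400.1120
Market CHF 414.78 > fair 400.1120: forward overpriced → cash-and-carry (borrow at r, buy the stock and collect the dividends, short the forward).
Profit at T = |F_mkt − F*| = |414.78 − 400.1120| = CHF 14.67 per share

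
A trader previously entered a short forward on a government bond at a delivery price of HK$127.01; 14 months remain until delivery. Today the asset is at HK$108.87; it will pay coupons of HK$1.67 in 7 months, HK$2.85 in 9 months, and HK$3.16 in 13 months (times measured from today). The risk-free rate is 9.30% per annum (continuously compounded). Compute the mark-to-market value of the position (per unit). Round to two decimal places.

HK$12.18

PV(remaining coupons) I = 1.67·e^(−0.0930·7/12) + 2.85·e^(−0.0930·9/12) + 3.16·e^(−0.0930·13/12) = 7.0969
Current forward F = (S − I)·e^(rT) = (108.87 − 7.0969)·e^(0.0930·14/12) = 101.7731 × 1.114605 = 113.4368
Value (long) = (F − K)·e^(−rT) = (113.4368 − 127.01) × 0.897179 = -12.1776
Short position value = −(long value) = HK$12.18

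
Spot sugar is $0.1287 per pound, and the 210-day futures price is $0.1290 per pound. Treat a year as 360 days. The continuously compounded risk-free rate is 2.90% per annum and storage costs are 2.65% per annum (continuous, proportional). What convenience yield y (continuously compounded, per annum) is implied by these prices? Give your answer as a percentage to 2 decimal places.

5.15%

F = S·e^((r+u−y)T) ⇒ (r+u−y) = ln(F/S)/T
ln(0.1290/0.1287) = 0.002328; /T ⇒ 0.003991
y = r + u − ln(F/S)/T = 0.0290 + 0.0265 − 0.003991 = 0.051509
y = 5.15%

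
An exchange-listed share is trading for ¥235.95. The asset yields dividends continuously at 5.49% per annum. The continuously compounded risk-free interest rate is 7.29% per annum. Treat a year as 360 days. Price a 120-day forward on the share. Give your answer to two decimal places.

¥237.37

F = S·e^((r − q)T) = 235.95 · e^((0.0729 − 0.0549) × 120/360)
= 235.95 · e^0.006000 = 235.95 × 1.006018
F = ¥237.37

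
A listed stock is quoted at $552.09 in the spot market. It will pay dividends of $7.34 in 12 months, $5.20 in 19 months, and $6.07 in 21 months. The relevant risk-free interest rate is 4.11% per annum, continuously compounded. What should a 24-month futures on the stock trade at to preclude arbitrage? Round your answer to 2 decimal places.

$580.32

PV(dividends) I = 7.34·e^(−0.0411·12/12) + 5.20·e^(−0.0411·19/12) + 6.07·e^(−0.0411·21/12)
I = 7.0444 + 4.8724 + 5.6487 = 17.5655
F = (S − I)·e^(rT) = (552.09 − 17.5655) · e^(0.0411·24/12)
= 534.5245 · e^0.082200 = 534.5245 × 1.085673 = $580.32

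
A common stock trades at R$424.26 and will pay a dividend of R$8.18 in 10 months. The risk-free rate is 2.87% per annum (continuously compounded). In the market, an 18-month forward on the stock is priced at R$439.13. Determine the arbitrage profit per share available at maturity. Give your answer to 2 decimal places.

R$4.54 per share

PV(dividends) I = 8.18·e^(−0.0287·10/12) = 7.9867
Fair forward F* = (S − I)·e^(rT) = (424.26 − 7.9867)·e^0.043050 = 416.2733 × 1.043990 = 434.5852
Market R$439.13 > fair 434.5852: forward overpriced → cash-and-carry (borrow at r, buy the stock and collect the dividends, short the forward).
Profit at T = |F_mkt − F*| = |439.13 − 434.5852| = R$4.54 per share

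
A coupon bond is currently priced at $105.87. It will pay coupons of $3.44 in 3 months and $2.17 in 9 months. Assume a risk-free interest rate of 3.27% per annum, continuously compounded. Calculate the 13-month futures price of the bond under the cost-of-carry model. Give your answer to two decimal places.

$103.96

PV(coupons) I = 3.44·e^(−0.0327·3/12) + 2.17·e^(−0.0327·9/12)
I = 3.4120 + 2.1174 = 5.5294
F = (S − I)·e^(rT) = (105.87 − 5.5294) · e^(0.0327·13/12)
= 100.3406 · e^0.035425 = 100.3406 × 1.036060 = $103.96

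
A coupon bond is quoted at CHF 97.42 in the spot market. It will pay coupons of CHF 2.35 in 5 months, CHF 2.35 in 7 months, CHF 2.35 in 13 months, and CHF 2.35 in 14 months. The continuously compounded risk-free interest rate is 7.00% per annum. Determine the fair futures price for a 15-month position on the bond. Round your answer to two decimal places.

CHF 96.63

PV(coupons) I = 2.35·e^(−0.0700·5/12) + 2.35·e^(−0.0700·7/12) + 2.35·e^(−0.0700·13/12) + 2.35·e^(−0.0700·14/12)
I = 2.2824 + 2.2560 + 2.1784 + 2.1657 = 8.8825
F = (S − I)·e^(rT) = (97.42 − 8.8825) · e^(0.0700·15/12)
= 88.5375 · e^0.087500 = 88.5375 × 1.091442 = CHF 96.63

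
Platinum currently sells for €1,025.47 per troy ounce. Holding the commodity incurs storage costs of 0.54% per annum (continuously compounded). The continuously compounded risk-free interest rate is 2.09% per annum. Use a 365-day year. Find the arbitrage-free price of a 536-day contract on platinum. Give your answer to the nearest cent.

Net carry = r + u − y = 0.0209 + 0.0054 − 0.0000 = 0.0263
F = S·e^((r+u−y)T) = 1025.47 · e^(0.0263 × 536/365) = 1025.47 · e^0.03862137
= 1025.47 × 1.03937687 = €1,065.85 per troy ounce

€1,065.85 per troy ounce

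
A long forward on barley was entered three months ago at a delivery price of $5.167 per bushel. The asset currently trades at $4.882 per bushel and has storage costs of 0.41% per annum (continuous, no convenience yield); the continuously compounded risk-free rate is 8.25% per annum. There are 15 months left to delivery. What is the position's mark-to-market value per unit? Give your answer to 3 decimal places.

Current fair forward for the remaining 15 months: F = S·e^((r + u)·T), (r + u) = 0.0825 + 0.0041 = 0.0866
F = 4.882 · e^(0.0866 × 15/12) = 4.882 × 1.114326 = 5.4401
Value of long forward = (F − K)·e^(−rT) = (5.4401 − 5.167) · e^(−0.0825·15/12)
= 0.2731 × 0.902014 = 0.246

$0.246 per bushel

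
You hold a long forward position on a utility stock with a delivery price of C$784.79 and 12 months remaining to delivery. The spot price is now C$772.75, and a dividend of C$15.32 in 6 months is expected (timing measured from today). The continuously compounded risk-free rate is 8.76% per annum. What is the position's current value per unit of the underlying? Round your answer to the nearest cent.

C$39.12

PV(remaining dividends) I = 15.32·e^(−0.0876·6/12) = 14.6635
Current forward F = (S − I)·e^(rT) = (772.75 − 14.6635)·e^(0.0876·12/12) = 758.0865 × 1.091551 = 827.4901
Value (long) = (F − K)·e^(−rT) = (827.4901 − 784.79) × 0.916127 = 39.1187
Value = C$39.12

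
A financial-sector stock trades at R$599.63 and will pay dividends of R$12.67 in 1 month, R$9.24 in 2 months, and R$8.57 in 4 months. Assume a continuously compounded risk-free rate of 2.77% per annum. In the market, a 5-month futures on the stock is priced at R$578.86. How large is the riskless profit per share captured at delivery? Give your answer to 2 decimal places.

PV(dividends) I = 12.67·e^(−0.0277·1/12) + 9.24·e^(−0.0277·2/12) + 8.57·e^(−0.0277·4/12) = 30.3295
Fair futures F* = (S − I)·e^(rT) = (599.63 − 30.3295)·e^0.011542 = 569.3005 × 1.011609 = 575.9095
Market R$578.86 > fair 575.9095: forward overpriced → cash-and-carry (borrow at r, buy the stock and collect the dividends, short the forward).
Profit at T = |F_mkt − F*| = |578.86 − 575.9095| = R$2.95 per share

R$2.95 per share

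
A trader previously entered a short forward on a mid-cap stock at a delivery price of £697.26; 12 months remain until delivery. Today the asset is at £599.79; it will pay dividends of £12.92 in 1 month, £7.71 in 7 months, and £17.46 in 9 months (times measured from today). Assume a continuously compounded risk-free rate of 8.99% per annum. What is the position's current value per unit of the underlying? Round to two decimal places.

£73.98

PV(remaining dividends) I = 12.92·e^(−0.0899·1/12) + 7.71·e^(−0.0899·7/12) + 17.46·e^(−0.0899·9/12) = 36.4612
Current forward F = (S − I)·e^(rT) = (599.79 − 36.4612)·e^(0.0899·12/12) = 563.3288 × 1.094065 = 616.3183
Value (long) = (F − K)·e^(−rT) = (616.3183 − 697.26) × 0.914023 = -73.9826
Short position value = −(long value) = £73.98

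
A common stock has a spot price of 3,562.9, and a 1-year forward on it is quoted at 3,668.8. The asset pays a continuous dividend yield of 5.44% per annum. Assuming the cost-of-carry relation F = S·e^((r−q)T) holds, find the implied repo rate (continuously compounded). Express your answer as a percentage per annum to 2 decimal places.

8.37%

From F = S·e^((r−q)T): (r − q) = ln(F/S)/T
ln(3668.8/3562.9) = ln(1.029723) = 0.029290
(r − q) = 0.029290 / (1) = 0.029290
r = ln(F/S)/T + q = 0.029290 + 0.0544 = 0.083690
r = 8.37%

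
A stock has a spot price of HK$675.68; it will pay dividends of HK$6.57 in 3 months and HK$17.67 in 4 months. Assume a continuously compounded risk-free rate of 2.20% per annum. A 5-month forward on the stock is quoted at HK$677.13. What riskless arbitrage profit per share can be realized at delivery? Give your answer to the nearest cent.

HK$19.52 per share

PV(dividends) I = 6.57·e^(−0.0220·3/12) + 17.67·e^(−0.0220·4/12) = 24.0749
Fair forward F* = (S − I)·e^(rT) = (675.68 − 24.0749)·e^0.009167 = 651.6051 × 1.009209 = 657.6057
Market HK$677.13 > fair 657.6057: forward overpriced → cash-and-carry (borrow at r, buy the stock and collect the dividends, short the forward).
Profit at T = |F_mkt − F*| = |677.13 − 657.6057| = HK$19.52 per share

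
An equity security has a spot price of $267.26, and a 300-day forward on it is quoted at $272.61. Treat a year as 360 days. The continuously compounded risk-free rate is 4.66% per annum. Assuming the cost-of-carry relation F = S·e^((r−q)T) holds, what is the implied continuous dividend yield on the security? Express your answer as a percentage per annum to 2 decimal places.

From F = S·e^((r−q)T): (r − q) = ln(F/S)/T
ln(272.61/267.26) = ln(1.020018) = 0.019820
(r − q) = 0.019820 / (300/360) = 0.023784
q = r − ln(F/S)/T = 0.0466 − 0.023784 = 0.022816
q = 2.28%

2.28%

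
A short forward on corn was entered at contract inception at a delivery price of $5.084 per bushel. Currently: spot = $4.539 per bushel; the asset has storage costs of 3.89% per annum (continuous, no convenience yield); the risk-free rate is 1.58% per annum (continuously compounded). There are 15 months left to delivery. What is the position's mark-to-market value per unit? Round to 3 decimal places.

Current fair forward for the remaining 15 months: F = S·e^((r + u)·T), (r + u) = 0.0158 + 0.0389 = 0.0547
F = 4.539 · e^(0.0547 × 15/12) = 4.539 × 1.070767 = 4.8602
Value of long forward = (F − K)·e^(−rT) = (4.8602 − 5.084) · e^(−0.0158·15/12)
= -0.2238 × 0.980444 = -0.219
Short position value = −(long value) = $0.219

$0.219 per bushel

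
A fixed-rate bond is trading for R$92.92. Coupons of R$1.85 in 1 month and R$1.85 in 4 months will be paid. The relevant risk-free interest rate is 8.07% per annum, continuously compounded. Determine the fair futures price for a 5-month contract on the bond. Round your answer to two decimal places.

PV(coupons) I = 1.85·e^(−0.0807·1/12) + 1.85·e^(−0.0807·4/12)
I = 1.8376 + 1.8009 = 3.6385
F = (S − I)·e^(rT) = (92.92 − 3.6385) · e^(0.0807·5/12)
= 89.2815 · e^0.033625 = 89.2815 × 1.034197 = R$92.33

R$92.33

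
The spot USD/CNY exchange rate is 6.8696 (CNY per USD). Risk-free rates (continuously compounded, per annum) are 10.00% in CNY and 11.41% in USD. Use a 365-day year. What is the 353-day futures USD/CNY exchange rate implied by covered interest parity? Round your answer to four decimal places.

6.7766

F = S·e^((r_CNY − r_USD)T) = 6.8696 · e^((0.1000 − 0.1141) × 353/365)
= 6.8696 · e^-0.013636 = 6.8696 × 0.986457
F = 6.7766 CNY per USD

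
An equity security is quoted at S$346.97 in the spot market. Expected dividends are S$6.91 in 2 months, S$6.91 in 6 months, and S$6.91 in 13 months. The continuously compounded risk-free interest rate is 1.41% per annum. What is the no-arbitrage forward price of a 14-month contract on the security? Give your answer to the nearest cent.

S$331.82

PV(dividends) I = 6.91·e^(−0.0141·2/12) + 6.91·e^(−0.0141·6/12) + 6.91·e^(−0.0141·13/12)
I = 6.8938 + 6.8615 + 6.8053 = 20.5606
F = (S − I)·e^(rT) = (346.97 − 20.5606) · e^(0.0141·14/12)
= 326.4094 · e^0.016450 = 326.4094 × 1.016586 = S$331.82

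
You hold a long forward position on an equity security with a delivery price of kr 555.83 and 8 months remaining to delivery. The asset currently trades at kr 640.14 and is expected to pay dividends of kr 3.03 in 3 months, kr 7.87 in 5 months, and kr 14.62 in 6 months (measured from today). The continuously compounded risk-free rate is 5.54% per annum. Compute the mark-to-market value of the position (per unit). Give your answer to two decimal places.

kr 79.56

PV(remaining dividends) I = 3.03·e^(−0.0554·3/12) + 7.87·e^(−0.0554·5/12) + 14.62·e^(−0.0554·6/12) = 24.8993
Current forward F = (S − I)·e^(rT) = (640.14 − 24.8993)·e^(0.0554·8/12) = 615.2407 × 1.037624 = 638.3885
Value (long) = (F − K)·e^(−rT) = (638.3885 − 555.83) × 0.963740 = 79.5649
Value = kr 79.56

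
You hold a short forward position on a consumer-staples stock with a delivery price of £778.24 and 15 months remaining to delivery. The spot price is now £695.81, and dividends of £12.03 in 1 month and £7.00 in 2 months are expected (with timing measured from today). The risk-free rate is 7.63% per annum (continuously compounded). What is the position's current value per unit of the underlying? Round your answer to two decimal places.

£30.50

PV(remaining dividends) I = 12.03·e^(−0.0763·1/12) + 7.00·e^(−0.0763·2/12) = 18.8653
Current forward F = (S − I)·e^(rT) = (695.81 − 18.8653)·e^(0.0763·15/12) = 676.9447 × 1.100071 = 744.6872
Value (long) = (F − K)·e^(−rT) = (744.6872 − 778.24) × 0.909032 = -30.5006
Short position value = −(long value) = £30.50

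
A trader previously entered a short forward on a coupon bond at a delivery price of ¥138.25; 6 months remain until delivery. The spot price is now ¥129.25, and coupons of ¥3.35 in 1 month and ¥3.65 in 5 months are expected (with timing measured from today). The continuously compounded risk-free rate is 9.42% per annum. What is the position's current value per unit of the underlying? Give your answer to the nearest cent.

PV(remaining coupons) I = 3.35·e^(−0.0942·1/12) + 3.65·e^(−0.0942·5/12) = 6.8333
Current forward F = (S − I)·e^(rT) = (129.25 − 6.8333)·e^(0.0942·6/12) = 122.4167 × 1.048227 = 128.3205
Value (long) = (F − K)·e^(−rT) = (128.3205 − 138.25) × 0.953992 = -9.4727
Short position value = −(long value) = ¥9.47

¥9.47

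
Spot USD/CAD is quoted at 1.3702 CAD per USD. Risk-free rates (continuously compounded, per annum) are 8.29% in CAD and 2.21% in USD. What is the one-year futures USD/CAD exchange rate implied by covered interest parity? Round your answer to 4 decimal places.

1.4561

F = S·e^((r_CAD − r_USD)T) = 1.3702 · e^((0.0829 − 0.0221) × 12/12)
= 1.3702 · e^0.060800 = 1.3702 × 1.062686
F = 1.4561 CAD per USD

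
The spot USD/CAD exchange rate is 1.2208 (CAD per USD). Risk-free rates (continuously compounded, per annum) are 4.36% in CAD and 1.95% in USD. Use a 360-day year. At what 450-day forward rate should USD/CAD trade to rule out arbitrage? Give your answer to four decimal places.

1.2581

F = S·e^((r_CAD − r_USD)T) = 1.2208 · e^((0.0436 − 0.0195) × 450/360)
= 1.2208 · e^0.030125 = 1.2208 × 1.030583
F = 1.2581 CAD per USD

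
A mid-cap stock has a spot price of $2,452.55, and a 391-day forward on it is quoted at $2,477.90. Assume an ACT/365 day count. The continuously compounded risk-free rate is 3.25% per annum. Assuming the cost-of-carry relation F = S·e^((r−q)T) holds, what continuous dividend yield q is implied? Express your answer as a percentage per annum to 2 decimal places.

From F = S·e^((r−q)T): (r − q) = ln(F/S)/T
ln(2477.90/2452.55) = ln(1.010336) = 0.010283
(r − q) = 0.010283 / (391/365) = 0.009599
q = r − ln(F/S)/T = 0.0325 − 0.009599 = 0.022901
q = 2.29%

2.29%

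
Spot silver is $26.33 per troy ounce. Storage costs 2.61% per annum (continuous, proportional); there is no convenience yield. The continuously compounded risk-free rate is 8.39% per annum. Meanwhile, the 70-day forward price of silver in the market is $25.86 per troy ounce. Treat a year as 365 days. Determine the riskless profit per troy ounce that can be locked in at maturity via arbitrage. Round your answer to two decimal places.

$1.03 per troy ounce

Fair forward: F* = S·e^(carry·T), with carry = (r + u) = 0.0839 + 0.0261 = 0.1100
F* = 26.33 · e^(0.1100 × 70/365) = 26.33 · e^0.021096 = 26.33 × 1.021320 = $26.8914
Market $25.86 < fair $26.8914: forward underpriced → reverse cash-and-carry (short spot, go long the forward).
At maturity, profit = |F_mkt − F*| = |25.86 − 26.8914| = $1.03 per troy ounce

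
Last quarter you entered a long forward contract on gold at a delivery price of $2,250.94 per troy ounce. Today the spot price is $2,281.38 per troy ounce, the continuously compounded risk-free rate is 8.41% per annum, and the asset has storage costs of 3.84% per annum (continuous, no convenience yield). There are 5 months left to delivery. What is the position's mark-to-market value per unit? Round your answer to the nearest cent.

$144.75 per troy ounce

Current fair forward for the remaining 5 months: F = S·e^((r + u)·T), (r + u) = 0.0841 + 0.0384 = 0.1225
F = 2281.38 · e^(0.1225 × 5/12) = 2281.38 × 1.05236674 = 2400.8484
Value of long forward = (F − K)·e^(−rT) = (2400.8484 − 2250.94) · e^(−0.0841·5/12)
= 149.9084 × 0.96556518 = 144.75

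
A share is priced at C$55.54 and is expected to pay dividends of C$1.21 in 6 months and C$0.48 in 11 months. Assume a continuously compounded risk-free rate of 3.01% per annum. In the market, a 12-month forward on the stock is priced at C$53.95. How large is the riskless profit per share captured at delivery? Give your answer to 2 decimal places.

C$1.58 per share

PV(dividends) I = 1.21·e^(−0.0301·6/12) + 0.48·e^(−0.0301·11/12) = 1.6589
Fair forward F* = (S − I)·e^(rT) = (55.54 − 1.6589)·e^0.030100 = 53.8811 × 1.030558 = 55.5276
Market C$53.95 < fair 55.5276: forward underpriced → reverse cash-and-carry (short the stock, invest proceeds at r, pay the dividends, go long the forward).
Profit at T = |F_mkt − F*| = |53.95 − 55.5276| = C$1.58 per share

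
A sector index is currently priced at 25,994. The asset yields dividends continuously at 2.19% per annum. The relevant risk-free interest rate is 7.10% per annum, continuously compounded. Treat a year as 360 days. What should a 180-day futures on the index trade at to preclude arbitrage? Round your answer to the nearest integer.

F = S·e^((r − q)T) = 25994 · e^((0.0710 − 0.0219) × 180/360)
= 25994 · e^0.024550 = 25994 × 1.024854
F = 26,640

26,640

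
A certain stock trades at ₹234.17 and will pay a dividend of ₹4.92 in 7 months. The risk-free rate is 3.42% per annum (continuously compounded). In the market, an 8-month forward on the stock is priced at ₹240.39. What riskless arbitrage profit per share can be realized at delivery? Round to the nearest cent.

₹5.75 per share

PV(dividends) I = 4.92·e^(−0.0342·7/12) = 4.8228
Fair forward F* = (S − I)·e^(rT) = (234.17 − 4.8228)·e^0.022800 = 229.3472 × 1.023062 = 234.6364
Market ₹240.39 > fair 234.6364: forward overpriced → cash-and-carry (borrow at r, buy the stock and collect the dividends, short the forward).
Profit at T = |F_mkt − F*| = |240.39 − 234.6364| = ₹5.75 per share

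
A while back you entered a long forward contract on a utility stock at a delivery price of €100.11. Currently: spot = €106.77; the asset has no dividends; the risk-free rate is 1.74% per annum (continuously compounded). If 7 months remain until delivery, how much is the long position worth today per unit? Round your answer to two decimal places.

Current fair forward for the remaining 7 months: F = S·e^(r·T), r = 0.0174
F = 106.77 · e^(0.0174 × 7/12) = 106.77 × 1.010202 = 107.8593
Value of long forward = (F − K)·e^(−rT) = (107.8593 − 100.11) · e^(−0.0174·7/12)
= 7.7493 × 0.989901 = 7.67

€7.67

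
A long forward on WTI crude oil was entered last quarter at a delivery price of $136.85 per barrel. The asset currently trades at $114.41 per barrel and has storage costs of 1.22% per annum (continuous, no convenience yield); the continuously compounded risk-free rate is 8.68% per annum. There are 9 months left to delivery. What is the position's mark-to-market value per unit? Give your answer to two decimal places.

-$12.76 per barrel

Current fair forward for the remaining 9 months: F = S·e^((r + u)·T), (r + u) = 0.0868 + 0.0122 = 0.0990
F = 114.41 · e^(0.0990 × 9/12) = 114.41 × 1.077076 = 123.2283
Value of long forward = (F − K)·e^(−rT) = (123.2283 − 136.85) · e^(−0.0868·9/12)
= -13.6217 × 0.936974 = -12.76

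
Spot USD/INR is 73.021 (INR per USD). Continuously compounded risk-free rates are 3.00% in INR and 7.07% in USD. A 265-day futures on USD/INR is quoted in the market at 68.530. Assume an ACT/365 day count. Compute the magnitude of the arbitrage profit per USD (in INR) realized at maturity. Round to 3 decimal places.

2.365 per USD (in INR)

Fair futures: F* = S·e^(carry·T), with carry = (r_INR − r_USD) = 0.0300 − 0.0707 = -0.0407
F* = 73.021 · e^(-0.0407 × 265/365) = 73.021 · e^-0.029549 = 73.021 × 0.970883 = 70.8948
Market 68.530 < fair 70.8948: forward underpriced → reverse cash-and-carry (short spot, go long the forward).
At maturity, profit = |F_mkt − F*| = |68.530 − 70.8948| = 2.365 per USD (in INR)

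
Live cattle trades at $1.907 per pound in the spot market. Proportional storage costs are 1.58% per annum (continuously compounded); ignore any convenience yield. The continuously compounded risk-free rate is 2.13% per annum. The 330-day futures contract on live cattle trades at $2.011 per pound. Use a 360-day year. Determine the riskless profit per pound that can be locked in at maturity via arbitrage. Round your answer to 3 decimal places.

$0.038 per pound

Fair futures: F* = S·e^(carry·T), with carry = (r + u) = 0.0213 + 0.0158 = 0.0371
F* = 1.907 · e^(0.0371 × 330/360) = 1.907 · e^0.034008 = 1.907 × 1.034593 = $1.9730
Market $2.011 > fair $1.9730: forward overpriced → cash-and-carry (buy spot, short the forward).
At maturity, profit = |F_mkt − F*| = |2.011 − 1.9730| = $0.038 per pound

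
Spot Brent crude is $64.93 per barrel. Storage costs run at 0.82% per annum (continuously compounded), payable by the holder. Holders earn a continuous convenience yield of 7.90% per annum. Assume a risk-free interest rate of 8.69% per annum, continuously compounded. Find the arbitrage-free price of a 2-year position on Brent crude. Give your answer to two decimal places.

Net carry = r + u − y = 0.0869 + 0.0082 − 0.0790 = 0.0161
F = S·e^((r+u−y)T) = 64.93 · e^(0.0161 × 2) = 64.93 · e^0.032200
= 64.93 × 1.032724 = $67.05 per barrel

$67.05 per barrel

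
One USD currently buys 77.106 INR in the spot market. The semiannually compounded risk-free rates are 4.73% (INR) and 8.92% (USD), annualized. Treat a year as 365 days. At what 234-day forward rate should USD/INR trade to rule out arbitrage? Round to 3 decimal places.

75.129

By covered interest parity, F = S · (1+r_INR/2)^(2T) / (1+r_USD/2)^(2T)
= 77.106 × 1.030424 / 1.057542 = 77.106 × 0.974358
F = 75.129 INR per USD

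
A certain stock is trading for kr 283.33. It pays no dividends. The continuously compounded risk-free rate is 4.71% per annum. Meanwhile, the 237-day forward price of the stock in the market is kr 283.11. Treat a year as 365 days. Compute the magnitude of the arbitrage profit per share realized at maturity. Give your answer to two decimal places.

Fair forward: F* = S·e^(carry·T), with carry = r = 0.0471
F* = 283.33 · e^(0.0471 × 237/365) = 283.33 · e^0.030583 = 283.33 × 1.031055 = kr 292.1288
Market kr 283.11 < fair kr 292.1288: forward underpriced → reverse cash-and-carry (short spot, go long the forward).
At maturity, profit = |F_mkt − F*| = |283.11 − 292.1288| = kr 9.02 per share

kr 9.02 per share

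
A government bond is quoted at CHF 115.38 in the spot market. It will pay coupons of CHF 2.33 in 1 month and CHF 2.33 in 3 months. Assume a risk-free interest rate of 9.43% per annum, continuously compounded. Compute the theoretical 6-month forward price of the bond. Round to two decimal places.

PV(coupons) I = 2.33·e^(−0.0943·1/12) + 2.33·e^(−0.0943·3/12)
I = 2.3118 + 2.2757 = 4.5875
F = (S − I)·e^(rT) = (115.38 − 4.5875) · e^(0.0943·6/12)
= 110.7925 · e^0.047150 = 110.7925 × 1.048279 = CHF 116.14

CHF 116.14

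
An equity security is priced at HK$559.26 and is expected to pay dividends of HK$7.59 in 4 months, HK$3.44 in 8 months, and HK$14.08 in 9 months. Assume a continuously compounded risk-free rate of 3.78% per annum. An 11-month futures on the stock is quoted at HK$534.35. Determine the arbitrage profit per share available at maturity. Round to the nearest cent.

PV(dividends) I = 7.59·e^(−0.0378·4/12) + 3.44·e^(−0.0378·8/12) + 14.08·e^(−0.0378·9/12) = 24.5358
Fair futures F* = (S − I)·e^(rT) = (559.26 − 24.5358)·e^0.034650 = 534.7242 × 1.035257 = 553.5770
Market HK$534.35 < fair 553.5770: forward underpriced → reverse cash-and-carry (short the stock, invest proceeds at r, pay the dividends, go long the forward).
Profit at T = |F_mkt − F*| = |534.35 − 553.5770| = HK$19.23 per share

HK$19.23 per share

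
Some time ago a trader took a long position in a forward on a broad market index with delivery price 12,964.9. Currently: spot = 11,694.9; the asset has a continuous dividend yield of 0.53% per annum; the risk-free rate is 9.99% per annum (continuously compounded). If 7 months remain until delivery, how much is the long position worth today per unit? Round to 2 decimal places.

Current fair forward for the remaining 7 months: F = S·e^((r − q)·T), (r − q) = 0.0999 − 0.0053 = 0.0946
F = 11694.9 · e^(0.0946 × 7/12) = 11694.9 × 1.05673433 = 12358.4023
Value of long forward = (F − K)·e^(−rT) = (12358.4023 − 12964.9) · e^(−0.0999·7/12)
= -606.4977 × 0.94339048 = -572.16

-572.16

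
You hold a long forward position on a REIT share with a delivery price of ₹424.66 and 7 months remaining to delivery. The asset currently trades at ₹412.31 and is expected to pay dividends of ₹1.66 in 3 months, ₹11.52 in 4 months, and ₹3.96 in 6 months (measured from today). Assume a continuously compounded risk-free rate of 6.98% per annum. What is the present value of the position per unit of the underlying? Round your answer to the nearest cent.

PV(remaining dividends) I = 1.66·e^(−0.0698·3/12) + 11.52·e^(−0.0698·4/12) + 3.96·e^(−0.0698·6/12) = 16.7105
Current forward F = (S − I)·e^(rT) = (412.31 − 16.7105)·e^(0.0698·7/12) = 395.5995 × 1.041557 = 412.0394
Value (long) = (F − K)·e^(−rT) = (412.0394 − 424.66) × 0.960101 = -12.1171
Value = -₹12.12

-₹12.12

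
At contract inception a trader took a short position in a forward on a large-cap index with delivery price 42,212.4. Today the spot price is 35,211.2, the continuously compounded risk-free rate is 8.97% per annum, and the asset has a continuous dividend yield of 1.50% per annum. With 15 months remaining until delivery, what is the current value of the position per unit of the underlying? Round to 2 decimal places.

Current fair forward for the remaining 15 months: F = S·e^((r − q)·T), (r − q) = 0.0897 − 0.0150 = 0.0747
F = 35211.2 · e^(0.0747 × 15/12) = 35211.2 × 1.09787336 = 38657.4385
Value of long forward = (F − K)·e^(−rT) = (38657.4385 − 42212.4) · e^(−0.0897·15/12)
= -3554.9615 × 0.89393251 = -3177.90
Short position value = −(long value) = 3177.90

3177.90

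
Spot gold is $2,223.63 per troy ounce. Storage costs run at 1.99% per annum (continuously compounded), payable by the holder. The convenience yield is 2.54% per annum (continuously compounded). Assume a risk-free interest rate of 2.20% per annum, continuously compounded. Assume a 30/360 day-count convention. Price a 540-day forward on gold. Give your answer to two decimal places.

$2,279.35 per troy ounce

Net carry = r + u − y = 0.0220 + 0.0199 − 0.0254 = 0.0165
F = S·e^((r+u−y)T) = 2223.63 · e^(0.0165 × 540/360) = 2223.63 · e^0.02475000
= 2223.63 × 1.02505882 = $2,279.35 per troy ounce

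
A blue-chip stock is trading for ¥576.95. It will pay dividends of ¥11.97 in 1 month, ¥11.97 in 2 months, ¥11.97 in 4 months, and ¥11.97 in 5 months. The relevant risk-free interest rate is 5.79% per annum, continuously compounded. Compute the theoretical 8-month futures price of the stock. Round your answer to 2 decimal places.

¥550.61

PV(dividends) I = 11.97·e^(−0.0579·1/12) + 11.97·e^(−0.0579·2/12) + 11.97·e^(−0.0579·4/12) + 11.97·e^(−0.0579·5/12)
I = 11.9124 + 11.8550 + 11.7412 + 11.6847 = 47.1933
F = (S − I)·e^(rT) = (576.95 − 47.1933) · e^(0.0579·8/12)
= 529.7567 · e^0.038600 = 529.7567 × 1.039355 = ¥550.61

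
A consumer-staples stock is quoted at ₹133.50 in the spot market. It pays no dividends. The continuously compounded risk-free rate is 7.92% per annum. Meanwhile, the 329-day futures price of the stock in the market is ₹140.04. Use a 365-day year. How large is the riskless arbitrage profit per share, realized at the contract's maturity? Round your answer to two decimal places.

₹3.34 per share

Fair futures: F* = S·e^(carry·T), with carry = r = 0.0792
F* = 133.50 · e^(0.0792 × 329/365) = 133.50 · e^0.071388 = 133.50 × 1.073998 = ₹143.3787
Market ₹140.04 < fair ₹143.3787: forward underpriced → reverse cash-and-carry (short spot, go long the forward).
At maturity, profit = |F_mkt − F*| = |140.04 − 143.3787| = ₹3.34 per share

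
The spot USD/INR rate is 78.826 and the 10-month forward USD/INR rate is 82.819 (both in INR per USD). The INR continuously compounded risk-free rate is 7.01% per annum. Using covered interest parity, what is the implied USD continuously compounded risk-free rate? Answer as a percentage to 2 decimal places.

1.08%

F = S·e^((r_INR − r_USD)T) ⇒ r_USD = r_INR − ln(F/S)/T
ln(82.819/78.826) = 0.049415; /(10/12) = 0.059298
r_USD = 0.0701 − 0.059298 = 0.010802
r_USD = 1.08%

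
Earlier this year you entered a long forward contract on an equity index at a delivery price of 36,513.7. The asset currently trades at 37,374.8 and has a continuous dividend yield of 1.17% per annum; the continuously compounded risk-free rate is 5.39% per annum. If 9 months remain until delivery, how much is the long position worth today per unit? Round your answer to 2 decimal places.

Current fair forward for the remaining 9 months: F = S·e^((r − q)·T), (r − q) = 0.0539 − 0.0117 = 0.0422
F = 37374.8 · e^(0.0422 × 9/12) = 37374.8 × 1.03215619 = 38576.6312
Value of long forward = (F − K)·e^(−rT) = (38576.6312 − 36513.7) · e^(−0.0539·9/12)
= 2062.9312 × 0.96038119 = 1981.20

1981.20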